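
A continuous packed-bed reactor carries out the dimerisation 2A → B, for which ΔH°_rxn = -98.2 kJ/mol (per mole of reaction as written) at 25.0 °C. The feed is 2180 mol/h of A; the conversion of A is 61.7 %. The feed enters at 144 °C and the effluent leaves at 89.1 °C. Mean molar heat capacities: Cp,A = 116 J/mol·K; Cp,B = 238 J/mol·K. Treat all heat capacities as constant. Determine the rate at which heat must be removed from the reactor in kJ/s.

Q_out = 22.1 kJ/s

Extent of reaction ξ = 0.617 × 2180 / 2 = 672.53 mol/h
Reaction term: ξ·ΔH°_rxn = 672.53 × -98.2 = -66042 kJ/h
Sensible, feed 144→25 °C: -30093 kJ/h
Outlet flows (mol/h): A 834.94, B 672.53
Sensible, products 25→89.1 °C: 16468 kJ/h
Q = ΔH = -79667 kJ/h = -22.13 kW
Heat removed = 22.13 kJ/s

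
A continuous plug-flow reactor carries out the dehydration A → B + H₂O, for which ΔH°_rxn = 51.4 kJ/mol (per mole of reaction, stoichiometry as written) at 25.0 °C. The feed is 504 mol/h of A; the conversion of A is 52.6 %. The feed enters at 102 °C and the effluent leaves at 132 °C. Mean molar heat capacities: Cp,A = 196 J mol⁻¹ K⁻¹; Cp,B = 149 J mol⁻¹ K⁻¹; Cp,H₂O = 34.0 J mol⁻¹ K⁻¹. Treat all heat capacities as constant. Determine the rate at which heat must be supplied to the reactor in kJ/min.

Q_in = 270 kJ/min

Extent of reaction ξ = 0.526 × 504 = 265.1 mol/h
Reaction term: ξ·ΔH°_rxn = 265.1 × 51.4 = 13626 kJ/h
Sensible, feed 102→25 °C: -7606.4 kJ/h
Outlet flows (mol/h): A 238.9, B 265.1, H₂O 265.1
Sensible, products 25→132 °C: 10201 kJ/h
Q = ΔH = 16221 kJ/h = 4.5059 kW
Heat supplied = 270.35 kJ/min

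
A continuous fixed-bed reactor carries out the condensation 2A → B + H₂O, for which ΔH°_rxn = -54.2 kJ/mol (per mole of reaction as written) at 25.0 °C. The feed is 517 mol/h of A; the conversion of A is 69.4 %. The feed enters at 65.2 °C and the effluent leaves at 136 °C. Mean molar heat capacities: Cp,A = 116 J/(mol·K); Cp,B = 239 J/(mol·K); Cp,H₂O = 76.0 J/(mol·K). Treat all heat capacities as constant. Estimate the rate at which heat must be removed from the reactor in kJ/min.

Q_out = 63.7 kJ/min

Extent of reaction ξ = 0.694 × 517 / 2 = 179.4 mol/h
Reaction term: ξ·ΔH°_rxn = 179.4 × -54.2 = -9723.4 kJ/h
Sensible, feed 65.2→25 °C: -2410.9 kJ/h
Outlet flows (mol/h): A 158.2, B 179.4, H₂O 179.4
Sensible, products 25→136 °C: 8309.7 kJ/h
Q = ΔH = -3824.6 kJ/h = -1.0624 kW
Heat removed = 63.743 kJ/min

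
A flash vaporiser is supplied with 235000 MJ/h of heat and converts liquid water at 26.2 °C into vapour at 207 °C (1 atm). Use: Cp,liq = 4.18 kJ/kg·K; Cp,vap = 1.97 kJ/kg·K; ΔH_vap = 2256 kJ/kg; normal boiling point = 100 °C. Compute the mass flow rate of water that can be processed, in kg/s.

Δh = 4.18×(100−26.2) + 2256 + 1.97×(207−100) = 2775.3 kJ/kg
Q = 235000 MJ/h = 65278 kJ/s = 65278 kJ/s
ṁ = Q/Δh = 65278 / 2775.3 = 23.521 kg/s

ṁ = 23.5 kg/s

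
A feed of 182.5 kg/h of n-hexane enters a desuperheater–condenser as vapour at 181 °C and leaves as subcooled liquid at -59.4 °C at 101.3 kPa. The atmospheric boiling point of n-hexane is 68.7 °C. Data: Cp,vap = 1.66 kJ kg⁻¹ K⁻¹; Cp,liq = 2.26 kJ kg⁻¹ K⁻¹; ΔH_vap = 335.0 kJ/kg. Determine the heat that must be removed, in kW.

Q_c = 41.1 kW

vapour 181→68.7 °C: -186.42 kJ/kg
condensation at 68.7 °C: -335 kJ/kg
liquid 68.7→-59.4 °C: -289.51 kJ/kg
Δh = -186.42 + -335 + -289.51 = -810.92 kJ/kg
Q = ṁ·Δh = 182.5 kg/h × -810.92 kJ/kg = -147990 kJ/h
|Q| = 41.109 kW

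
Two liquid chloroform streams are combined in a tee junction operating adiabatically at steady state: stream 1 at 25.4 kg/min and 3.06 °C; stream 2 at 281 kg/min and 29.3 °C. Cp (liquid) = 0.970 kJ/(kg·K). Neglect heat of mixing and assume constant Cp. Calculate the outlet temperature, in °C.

T_out = 27.1 °C

Energy balance with Q = 0: Σ ṁᵢCp,ᵢ(T_out − Tᵢ) = 0
T_out = Σ ṁᵢCp,ᵢTᵢ / Σ ṁᵢCp,ᵢ
      = 8061.7 / 297.21 = 27.125 °C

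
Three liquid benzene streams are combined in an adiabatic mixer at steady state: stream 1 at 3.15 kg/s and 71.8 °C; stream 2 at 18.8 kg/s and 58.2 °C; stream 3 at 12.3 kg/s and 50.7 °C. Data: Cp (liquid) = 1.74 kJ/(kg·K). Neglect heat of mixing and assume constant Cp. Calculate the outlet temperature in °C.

T_out = 56.8 °C

Energy balance with Q = 0: Σ ṁᵢCp,ᵢ(T_out − Tᵢ) = 0
T_out = Σ ṁᵢCp,ᵢTᵢ / Σ ṁᵢCp,ᵢ
      = 3382.5 / 59.595 = 56.757 °C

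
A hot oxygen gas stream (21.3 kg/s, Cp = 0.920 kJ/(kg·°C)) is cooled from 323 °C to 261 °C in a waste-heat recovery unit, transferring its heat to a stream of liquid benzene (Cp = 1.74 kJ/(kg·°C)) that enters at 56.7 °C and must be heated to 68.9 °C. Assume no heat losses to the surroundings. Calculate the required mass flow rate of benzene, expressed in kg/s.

ṁ_c = 57.2 kg/s

Heat released by hot stream: Q = 21.3 × 0.920 × (323 − 261) = 1215 kJ/s
Energy balance on cold side (adiabatic exchanger): Q = ṁ_c·Cp_c·(T_c,out − T_c,in)
ṁ_c = 1215 / [1.74 × (68.9 − 56.7)] = 57.233 kg/s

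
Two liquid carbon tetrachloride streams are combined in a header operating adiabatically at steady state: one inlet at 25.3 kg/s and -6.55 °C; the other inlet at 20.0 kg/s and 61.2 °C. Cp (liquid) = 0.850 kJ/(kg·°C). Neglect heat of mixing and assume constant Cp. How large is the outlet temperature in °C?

Adiabatic, steady state ⇒ Σ ṁᵢCp,ᵢ(T_out − Tᵢ) = 0
T_out = Σ ṁᵢCp,ᵢTᵢ / Σ ṁᵢCp,ᵢ
      = 899.54 / 38.505 = 23.362 °C

T_out = 23.4 °C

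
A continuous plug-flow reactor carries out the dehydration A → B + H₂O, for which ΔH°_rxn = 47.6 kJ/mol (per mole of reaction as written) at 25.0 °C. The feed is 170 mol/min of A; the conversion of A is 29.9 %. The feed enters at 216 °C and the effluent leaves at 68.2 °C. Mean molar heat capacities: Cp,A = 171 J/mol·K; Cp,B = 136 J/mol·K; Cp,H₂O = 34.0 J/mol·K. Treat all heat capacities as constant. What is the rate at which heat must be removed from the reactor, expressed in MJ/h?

Extent of reaction ξ = 0.299 × 170 = 50.83 mol/min
Reaction term: ξ·ΔH°_rxn = 50.83 × 47.6 = 2419.5 kJ/min
Sensible, feed 216→25 °C: -5552.4 kJ/min
Outlet flows (mol/min): A 119.17, B 50.83, H₂O 50.83
Sensible, products 25→68.2 °C: 1253.6 kJ/min
Q = ΔH = -1879.2 kJ/min = -31.321 kW
Heat removed = 112.75 MJ/h

Q_out = 113 MJ/h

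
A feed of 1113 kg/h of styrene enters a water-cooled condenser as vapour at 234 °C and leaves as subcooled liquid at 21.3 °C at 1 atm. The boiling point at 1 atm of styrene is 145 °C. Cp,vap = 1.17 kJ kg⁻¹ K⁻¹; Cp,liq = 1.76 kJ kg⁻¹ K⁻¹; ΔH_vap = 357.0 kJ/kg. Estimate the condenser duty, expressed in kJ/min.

Q_c = 12600 kJ/min

vapour 234→145 °C: -104.13 kJ/kg
condensation at 145 °C: -357 kJ/kg
liquid 145→21.3 °C: -217.71 kJ/kg
Δh = -104.13 + -357 + -217.71 = -678.84 kJ/kg
Q = ṁ·Δh = 1113 kg/h × -678.84 kJ/kg = -755550 kJ/h
|Q| = 209.88 kW = 12593 kJ/min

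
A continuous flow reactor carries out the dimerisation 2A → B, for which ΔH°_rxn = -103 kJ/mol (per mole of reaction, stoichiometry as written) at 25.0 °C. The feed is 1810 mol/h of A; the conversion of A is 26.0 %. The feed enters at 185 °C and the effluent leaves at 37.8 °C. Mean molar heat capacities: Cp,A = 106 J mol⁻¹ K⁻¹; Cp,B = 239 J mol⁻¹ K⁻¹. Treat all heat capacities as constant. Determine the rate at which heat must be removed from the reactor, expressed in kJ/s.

Extent of reaction ξ = 0.260 × 1810 / 2 = 235.3 mol/h
Reaction term: ξ·ΔH°_rxn = 235.3 × -103 = -24236 kJ/h
Sensible, feed 185→25 °C: -30698 kJ/h
Outlet flows (mol/h): A 1339.4, B 235.3
Sensible, products 25→37.8 °C: 2537.1 kJ/h
Q = ΔH = -52396 kJ/h = -14.555 kW
Heat removed = 14.555 kJ/s

Q_out = 14.6 kJ/s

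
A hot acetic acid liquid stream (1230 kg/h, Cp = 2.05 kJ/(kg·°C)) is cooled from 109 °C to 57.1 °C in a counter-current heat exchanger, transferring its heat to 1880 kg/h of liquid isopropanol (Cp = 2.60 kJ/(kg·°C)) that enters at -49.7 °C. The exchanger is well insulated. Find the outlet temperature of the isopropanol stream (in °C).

Heat released by hot stream: Q = 1230 × 2.05 × (109 − 57.1) = 130870 kJ/h
Energy balance on cold side (adiabatic exchanger): Q = ṁ_c·Cp_c·(T_c,out − T_c,in)
T_c,out = -49.7 + 130870/(1880 × 2.60) = -22.927 °C

T_c,out = -22.9 °C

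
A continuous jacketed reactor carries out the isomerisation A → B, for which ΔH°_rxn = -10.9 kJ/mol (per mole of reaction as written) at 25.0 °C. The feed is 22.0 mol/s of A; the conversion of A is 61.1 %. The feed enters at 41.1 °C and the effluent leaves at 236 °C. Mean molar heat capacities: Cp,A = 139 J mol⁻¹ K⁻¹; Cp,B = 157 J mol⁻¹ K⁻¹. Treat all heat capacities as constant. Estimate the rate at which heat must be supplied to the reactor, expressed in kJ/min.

Q_in = 30000 kJ/min

Extent of reaction ξ = 0.611 × 22.0 = 13.442 mol/s
Reaction term: ξ·ΔH°_rxn = 13.442 × -10.9 = -146.52 kJ/s
Sensible, feed 41.1→25 °C: -49.234 kJ/s
Outlet flows (mol/s): A 8.558, B 13.442
Sensible, products 25→236 °C: 696.29 kJ/s
Q = ΔH = 500.54 kJ/s = 500.54 kW
Heat supplied = 30032 kJ/min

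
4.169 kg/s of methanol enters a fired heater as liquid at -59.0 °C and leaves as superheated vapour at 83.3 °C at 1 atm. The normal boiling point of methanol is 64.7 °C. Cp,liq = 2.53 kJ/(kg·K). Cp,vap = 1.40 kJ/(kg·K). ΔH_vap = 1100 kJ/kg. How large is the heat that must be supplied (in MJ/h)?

Q = 21600 MJ/h

liquid -59.0→64.7 °C: 312.96 kJ/kg
vaporisation at 64.7 °C: 1100 kJ/kg
vapour 64.7→83.3 °C: 26.04 kJ/kg
Δh = 312.96 + 1100 + 26.04 = 1439 kJ/kg
Q = ṁ·Δh = 4.169 kg/s × 1439 kJ/kg = 5999.2 kJ/s
|Q| = 5999.2 kW = 21597 MJ/h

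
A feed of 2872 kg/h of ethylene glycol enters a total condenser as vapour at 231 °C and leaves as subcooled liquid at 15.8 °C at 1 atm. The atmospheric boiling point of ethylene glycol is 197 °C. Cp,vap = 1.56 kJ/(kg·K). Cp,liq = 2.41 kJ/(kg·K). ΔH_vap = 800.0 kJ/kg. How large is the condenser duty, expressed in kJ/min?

Q_c = 61700 kJ/min

vapour 231→197 °C: -53.04 kJ/kg
condensation at 197 °C: -800 kJ/kg
liquid 197→15.8 °C: -436.69 kJ/kg
Δh = -53.04 + -800 + -436.69 = -1289.7 kJ/kg
Q = ṁ·Δh = 2872 kg/h × -1289.7 kJ/kg = -3.7041e+06 kJ/h
|Q| = 1028.9 kW = 61735 kJ/min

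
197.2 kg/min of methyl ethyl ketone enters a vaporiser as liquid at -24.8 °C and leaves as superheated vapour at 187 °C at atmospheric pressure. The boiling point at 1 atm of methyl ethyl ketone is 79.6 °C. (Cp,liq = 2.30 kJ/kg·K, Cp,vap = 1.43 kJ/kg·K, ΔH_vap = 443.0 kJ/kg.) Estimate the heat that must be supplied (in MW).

liquid -24.8→79.6 °C: 240.12 kJ/kg
vaporisation at 79.6 °C: 443 kJ/kg
vapour 79.6→187 °C: 153.58 kJ/kg
Δh = 240.12 + 443 + 153.58 = 836.7 kJ/kg
Q = ṁ·Δh = 197.2 kg/min × 836.7 kJ/kg = 165000 kJ/min
|Q| = 2750 kW = 2.75 MW

Q = 2.75 MW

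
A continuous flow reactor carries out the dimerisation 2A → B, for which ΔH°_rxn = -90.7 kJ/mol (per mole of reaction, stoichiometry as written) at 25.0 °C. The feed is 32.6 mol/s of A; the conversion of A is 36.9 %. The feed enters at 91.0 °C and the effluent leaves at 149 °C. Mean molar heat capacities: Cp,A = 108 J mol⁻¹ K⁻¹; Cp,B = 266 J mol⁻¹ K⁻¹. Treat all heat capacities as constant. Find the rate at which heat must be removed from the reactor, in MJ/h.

Extent of reaction ξ = 0.369 × 32.6 / 2 = 6.0147 mol/s
Reaction term: ξ·ΔH°_rxn = 6.0147 × -90.7 = -545.53 kJ/s
Sensible, feed 91.0→25 °C: -232.37 kJ/s
Outlet flows (mol/s): A 20.571, B 6.0147
Sensible, products 25→149 °C: 473.87 kJ/s
Q = ΔH = -304.04 kJ/s = -304.04 kW
Heat removed = 1094.5 MJ/h

Q_out = 1090 MJ/h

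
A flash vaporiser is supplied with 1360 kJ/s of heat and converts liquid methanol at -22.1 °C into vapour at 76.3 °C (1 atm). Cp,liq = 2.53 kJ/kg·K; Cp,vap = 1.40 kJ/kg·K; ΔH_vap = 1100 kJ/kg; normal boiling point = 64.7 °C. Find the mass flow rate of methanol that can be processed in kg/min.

Δh = 2.53×(64.7−-22.1) + 1100 + 1.40×(76.3−64.7) = 1335.8 kJ/kg
Q = 1360 kJ/s = 1360 kJ/s = 81600 kJ/min
ṁ = Q/Δh = 81600 / 1335.8 = 61.085 kg/min

ṁ = 61.1 kg/min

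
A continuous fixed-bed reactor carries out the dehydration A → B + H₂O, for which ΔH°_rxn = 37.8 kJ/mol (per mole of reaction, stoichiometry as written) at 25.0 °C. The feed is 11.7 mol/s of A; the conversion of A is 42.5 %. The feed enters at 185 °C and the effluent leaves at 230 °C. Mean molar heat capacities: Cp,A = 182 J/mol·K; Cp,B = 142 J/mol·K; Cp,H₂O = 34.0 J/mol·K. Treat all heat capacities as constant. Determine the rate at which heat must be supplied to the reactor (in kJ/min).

Extent of reaction ξ = 0.425 × 11.7 = 4.9725 mol/s
Reaction term: ξ·ΔH°_rxn = 4.9725 × 37.8 = 187.96 kJ/s
Sensible, feed 185→25 °C: -340.7 kJ/s
Outlet flows (mol/s): A 6.7275, B 4.9725, H₂O 4.9725
Sensible, products 25→230 °C: 430.41 kJ/s
Q = ΔH = 277.67 kJ/s = 277.67 kW
Heat supplied = 16660 kJ/min

Q_in = 16700 kJ/min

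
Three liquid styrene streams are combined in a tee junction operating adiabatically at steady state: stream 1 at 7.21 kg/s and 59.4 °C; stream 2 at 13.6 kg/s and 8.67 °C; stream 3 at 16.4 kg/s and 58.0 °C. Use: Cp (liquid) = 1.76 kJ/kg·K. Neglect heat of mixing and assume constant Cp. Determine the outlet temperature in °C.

No heat crosses the boundary, so H_out = H_in.
T_out = Σ ṁᵢCp,ᵢTᵢ / Σ ṁᵢCp,ᵢ
      = 2635.4 / 65.49 = 40.241 °C

T_out = 40.2 °C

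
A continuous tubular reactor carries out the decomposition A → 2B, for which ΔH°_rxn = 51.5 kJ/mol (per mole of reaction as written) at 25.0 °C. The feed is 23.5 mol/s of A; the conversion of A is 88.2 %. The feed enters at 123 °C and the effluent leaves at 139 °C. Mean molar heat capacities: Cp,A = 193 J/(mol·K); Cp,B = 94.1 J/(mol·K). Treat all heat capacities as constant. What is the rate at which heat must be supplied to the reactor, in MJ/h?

Extent of reaction ξ = 0.882 × 23.5 = 20.727 mol/s
Reaction term: ξ·ΔH°_rxn = 20.727 × 51.5 = 1067.4 kJ/s
Sensible, feed 123→25 °C: -444.48 kJ/s
Outlet flows (mol/s): A 2.773, B 41.454
Sensible, products 25→139 °C: 505.71 kJ/s
Q = ΔH = 1128.7 kJ/s = 1128.7 kW
Heat supplied = 4063.2 MJ/h

Q_in = 4060 MJ/h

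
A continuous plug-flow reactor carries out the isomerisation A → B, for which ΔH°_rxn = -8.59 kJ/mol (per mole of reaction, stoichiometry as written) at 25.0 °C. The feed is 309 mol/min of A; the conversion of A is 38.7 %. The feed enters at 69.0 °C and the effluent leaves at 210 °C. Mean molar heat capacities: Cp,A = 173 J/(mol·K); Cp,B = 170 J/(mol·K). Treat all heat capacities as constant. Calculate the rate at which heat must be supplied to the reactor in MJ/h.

Extent of reaction ξ = 0.387 × 309 = 119.58 mol/min
Reaction term: ξ·ΔH°_rxn = 119.58 × -8.59 = -1027.2 kJ/min
Sensible, feed 69.0→25 °C: -2352.1 kJ/min
Outlet flows (mol/min): A 189.42, B 119.58
Sensible, products 25→210 °C: 9823.2 kJ/min
Q = ΔH = 6443.9 kJ/min = 107.4 kW
Heat supplied = 386.63 MJ/h

Q_in = 387 MJ/h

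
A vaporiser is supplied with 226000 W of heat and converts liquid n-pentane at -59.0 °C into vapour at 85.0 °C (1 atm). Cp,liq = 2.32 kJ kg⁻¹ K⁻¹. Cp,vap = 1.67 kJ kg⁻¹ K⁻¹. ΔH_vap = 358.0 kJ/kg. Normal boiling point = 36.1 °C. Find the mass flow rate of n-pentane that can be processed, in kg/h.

Δh = 2.32×(36.1−-59.0) + 358.0 + 1.67×(85.0−36.1) = 660.29 kJ/kg
Q = 226000 W = 226 kJ/s = 813600 kJ/h
ṁ = Q/Δh = 813600 / 660.29 = 1232.2 kg/h

ṁ = 1230 kg/h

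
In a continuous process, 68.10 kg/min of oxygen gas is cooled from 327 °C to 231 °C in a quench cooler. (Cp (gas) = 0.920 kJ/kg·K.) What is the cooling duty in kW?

Q = ṁ·Cp·ΔT = 68.10 × 0.920 × (231 − 327) = -6014.6 kJ/min
Converting: 6014.6 / 60 s = 100.24 kW

Q_c = 100 kW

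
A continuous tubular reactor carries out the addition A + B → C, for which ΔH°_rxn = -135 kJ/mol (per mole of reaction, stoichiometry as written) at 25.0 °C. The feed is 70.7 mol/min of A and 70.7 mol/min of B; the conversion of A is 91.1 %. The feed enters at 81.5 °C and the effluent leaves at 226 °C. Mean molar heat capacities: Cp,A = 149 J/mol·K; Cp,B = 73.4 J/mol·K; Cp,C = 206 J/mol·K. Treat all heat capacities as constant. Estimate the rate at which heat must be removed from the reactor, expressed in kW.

Q_out = 111 kW

Extent of reaction ξ = 0.911 × 70.7 = 64.408 mol/min
Reaction term: ξ·ΔH°_rxn = 64.408 × -135 = -8695 kJ/min
Sensible, feed 81.5→25 °C: -888.39 kJ/min
Outlet flows (mol/min): A 6.2923, B 6.2923, C 64.408
Sensible, products 25→226 °C: 2948.1 kJ/min
Q = ΔH = -6635.3 kJ/min = -110.59 kW
Heat removed = 110.59 kW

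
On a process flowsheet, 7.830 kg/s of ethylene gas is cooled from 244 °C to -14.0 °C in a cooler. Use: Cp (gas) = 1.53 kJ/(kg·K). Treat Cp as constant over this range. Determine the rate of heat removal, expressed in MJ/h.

Q_c = 11100 MJ/h

Q = ṁ·Cp·ΔT = 7.830 × 1.53 × (-14.0 − 244) = -3090.8 kJ/s
Cooling duty = 11127 MJ/h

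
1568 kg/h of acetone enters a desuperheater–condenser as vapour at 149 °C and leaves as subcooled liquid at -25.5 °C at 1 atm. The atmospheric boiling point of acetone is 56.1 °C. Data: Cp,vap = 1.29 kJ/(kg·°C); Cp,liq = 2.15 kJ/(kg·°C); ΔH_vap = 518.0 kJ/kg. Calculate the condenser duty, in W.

Q_c = 354000 W

vapour 149→56.1 °C: -119.84 kJ/kg
condensation at 56.1 °C: -518 kJ/kg
liquid 56.1→-25.5 °C: -175.44 kJ/kg
Δh = -119.84 + -518 + -175.44 = -813.28 kJ/kg
Q = ṁ·Δh = 1568 kg/h × -813.28 kJ/kg = -1.2752e+06 kJ/h
|Q| = 354.23 kW = 354230 W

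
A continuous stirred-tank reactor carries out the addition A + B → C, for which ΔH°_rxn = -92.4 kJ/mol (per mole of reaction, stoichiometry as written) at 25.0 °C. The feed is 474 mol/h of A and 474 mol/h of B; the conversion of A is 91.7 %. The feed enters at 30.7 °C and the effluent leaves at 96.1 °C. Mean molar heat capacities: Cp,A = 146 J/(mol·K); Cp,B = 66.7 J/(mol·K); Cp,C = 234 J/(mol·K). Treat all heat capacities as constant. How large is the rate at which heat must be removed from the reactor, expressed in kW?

Extent of reaction ξ = 0.917 × 474 = 434.66 mol/h
Reaction term: ξ·ΔH°_rxn = 434.66 × -92.4 = -40162 kJ/h
Sensible, feed 30.7→25 °C: -574.67 kJ/h
Outlet flows (mol/h): A 39.342, B 39.342, C 434.66
Sensible, products 25→96.1 °C: 7826.5 kJ/h
Q = ΔH = -32911 kJ/h = -9.1418 kW
Heat removed = 9.1418 kW

Q_out = 9.14 kW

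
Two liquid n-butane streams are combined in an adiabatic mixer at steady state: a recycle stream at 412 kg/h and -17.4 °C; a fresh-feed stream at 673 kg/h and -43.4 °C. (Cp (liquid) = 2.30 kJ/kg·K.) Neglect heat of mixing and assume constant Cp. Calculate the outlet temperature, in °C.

T_out = -33.5 °C

No heat crosses the boundary, so H_out = H_in.
Σ ṁᵢCp,ᵢTᵢ = 412×2.30×-17.4 + 673×2.30×-43.4 = -83667
Σ ṁᵢCp,ᵢ = 412×2.30 + 673×2.30 = 2495.5
T_out = -83667 / 2495.5 = -33.527 °C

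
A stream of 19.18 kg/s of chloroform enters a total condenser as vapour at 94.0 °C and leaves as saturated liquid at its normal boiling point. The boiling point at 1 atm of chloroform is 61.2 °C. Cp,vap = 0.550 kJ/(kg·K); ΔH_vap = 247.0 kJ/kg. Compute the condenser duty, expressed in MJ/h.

vapour 94.0→61.2 °C: -18.04 kJ/kg
condensation at 61.2 °C: -247 kJ/kg
Δh = -18.04 + -247 = -265.04 kJ/kg
Q = ṁ·Δh = 19.18 kg/s × -265.04 kJ/kg = -5083.5 kJ/s
|Q| = 5083.5 kW = 18300 MJ/h

Q_c = 18300 MJ/h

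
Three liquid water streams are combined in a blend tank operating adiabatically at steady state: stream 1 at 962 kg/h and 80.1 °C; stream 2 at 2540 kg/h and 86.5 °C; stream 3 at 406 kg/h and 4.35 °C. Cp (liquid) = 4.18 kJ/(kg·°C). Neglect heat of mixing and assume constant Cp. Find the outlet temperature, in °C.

Adiabatic, steady state ⇒ Σ ṁᵢCp,ᵢ(T_out − Tᵢ) = 0
T_out = Σ ṁᵢCp,ᵢTᵢ / Σ ṁᵢCp,ᵢ
      = 1.2479e+06 / 16335 = 76.39 °C

T_out = 76.4 °C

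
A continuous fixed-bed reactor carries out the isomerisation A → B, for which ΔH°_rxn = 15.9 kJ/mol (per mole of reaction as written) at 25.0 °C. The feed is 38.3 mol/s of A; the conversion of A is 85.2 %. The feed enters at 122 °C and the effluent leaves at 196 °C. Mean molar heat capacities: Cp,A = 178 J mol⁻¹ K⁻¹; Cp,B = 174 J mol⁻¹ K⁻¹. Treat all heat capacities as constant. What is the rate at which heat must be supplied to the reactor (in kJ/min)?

Q_in = 60100 kJ/min

Extent of reaction ξ = 0.852 × 38.3 = 32.632 mol/s
Reaction term: ξ·ΔH°_rxn = 32.632 × 15.9 = 518.84 kJ/s
Sensible, feed 122→25 °C: -661.29 kJ/s
Outlet flows (mol/s): A 5.6684, B 32.632
Sensible, products 25→196 °C: 1143.5 kJ/s
Q = ΔH = 1001 kJ/s = 1001 kW
Heat supplied = 60061 kJ/min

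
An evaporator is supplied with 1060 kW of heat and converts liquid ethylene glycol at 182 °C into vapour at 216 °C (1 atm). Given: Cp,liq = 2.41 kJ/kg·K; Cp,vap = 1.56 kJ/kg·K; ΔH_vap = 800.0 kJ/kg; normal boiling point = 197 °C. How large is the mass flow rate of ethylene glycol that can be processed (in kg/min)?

Δh = 2.41×(197−182) + 800.0 + 1.56×(216−197) = 865.79 kJ/kg
Q = 1060 kW = 1060 kJ/s = 63600 kJ/min
ṁ = Q/Δh = 63600 / 865.79 = 73.459 kg/min

ṁ = 73.5 kg/min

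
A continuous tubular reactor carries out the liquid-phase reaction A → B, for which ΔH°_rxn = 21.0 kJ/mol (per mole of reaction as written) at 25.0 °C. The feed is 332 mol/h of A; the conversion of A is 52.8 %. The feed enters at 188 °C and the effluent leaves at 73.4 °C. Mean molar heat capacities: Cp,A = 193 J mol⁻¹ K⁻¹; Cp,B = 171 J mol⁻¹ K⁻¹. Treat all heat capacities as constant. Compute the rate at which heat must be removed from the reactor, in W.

Extent of reaction ξ = 0.528 × 332 = 175.3 mol/h
Reaction term: ξ·ΔH°_rxn = 175.3 × 21.0 = 3681.2 kJ/h
Sensible, feed 188→25 °C: -10444 kJ/h
Outlet flows (mol/h): A 156.7, B 175.3
Sensible, products 25→73.4 °C: 2914.6 kJ/h
Q = ΔH = -3848.5 kJ/h = -1.069 kW
Heat removed = 1069 W

Q_out = 1070 W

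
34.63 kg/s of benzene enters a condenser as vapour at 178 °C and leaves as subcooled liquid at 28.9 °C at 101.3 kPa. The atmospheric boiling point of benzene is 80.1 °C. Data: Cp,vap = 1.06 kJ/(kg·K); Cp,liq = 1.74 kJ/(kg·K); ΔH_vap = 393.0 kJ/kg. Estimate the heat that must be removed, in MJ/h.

Q_c = 73000 MJ/h

vapour 178→80.1 °C: -103.77 kJ/kg
condensation at 80.1 °C: -393 kJ/kg
liquid 80.1→28.9 °C: -89.088 kJ/kg
Δh = -103.77 + -393 + -89.088 = -585.86 kJ/kg
Q = ṁ·Δh = 34.63 kg/s × -585.86 kJ/kg = -20288 kJ/s
|Q| = 20288 kW = 73038 MJ/h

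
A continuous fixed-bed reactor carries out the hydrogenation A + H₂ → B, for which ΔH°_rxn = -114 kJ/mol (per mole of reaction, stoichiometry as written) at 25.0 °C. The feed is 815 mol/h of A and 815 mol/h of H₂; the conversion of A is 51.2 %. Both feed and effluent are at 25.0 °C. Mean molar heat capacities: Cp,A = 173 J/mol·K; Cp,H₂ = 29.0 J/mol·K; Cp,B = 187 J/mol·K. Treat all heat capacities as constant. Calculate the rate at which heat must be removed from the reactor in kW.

Extent of reaction ξ = 0.512 × 815 = 417.28 mol/h
Reaction term: ξ·ΔH°_rxn = 417.28 × -114 = -47570 kJ/h
Q = ΔH = -47570 kJ/h = -13.214 kW
Heat removed = 13.214 kW

Q_out = 13.2 kW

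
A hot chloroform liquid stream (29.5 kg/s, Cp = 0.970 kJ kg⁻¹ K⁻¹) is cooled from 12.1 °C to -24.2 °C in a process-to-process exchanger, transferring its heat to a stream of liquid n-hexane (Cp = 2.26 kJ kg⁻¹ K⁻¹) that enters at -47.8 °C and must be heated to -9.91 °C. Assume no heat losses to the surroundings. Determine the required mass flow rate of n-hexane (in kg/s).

ṁ_c = 12.1 kg/s

Heat released by hot stream: Q = 29.5 × 0.970 × (12.1 − -24.2) = 1038.7 kJ/s
Energy balance on cold side (adiabatic exchanger): Q = ṁ_c·Cp_c·(T_c,out − T_c,in)
ṁ_c = 1038.7 / [2.26 × (-9.91 − -47.8)] = 12.13 kg/s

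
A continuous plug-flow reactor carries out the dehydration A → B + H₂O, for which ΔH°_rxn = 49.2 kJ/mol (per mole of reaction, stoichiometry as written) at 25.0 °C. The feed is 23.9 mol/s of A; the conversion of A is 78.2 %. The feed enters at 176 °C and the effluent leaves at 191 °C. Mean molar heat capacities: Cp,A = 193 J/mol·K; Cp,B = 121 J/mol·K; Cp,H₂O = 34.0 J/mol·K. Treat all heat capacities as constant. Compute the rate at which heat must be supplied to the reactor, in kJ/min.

Q_in = 52300 kJ/min

Extent of reaction ξ = 0.782 × 23.9 = 18.69 mol/s
Reaction term: ξ·ΔH°_rxn = 18.69 × 49.2 = 919.54 kJ/s
Sensible, feed 176→25 °C: -696.52 kJ/s
Outlet flows (mol/s): A 5.2102, B 18.69, H₂O 18.69
Sensible, products 25→191 °C: 647.81 kJ/s
Q = ΔH = 870.83 kJ/s = 870.83 kW
Heat supplied = 52250 kJ/min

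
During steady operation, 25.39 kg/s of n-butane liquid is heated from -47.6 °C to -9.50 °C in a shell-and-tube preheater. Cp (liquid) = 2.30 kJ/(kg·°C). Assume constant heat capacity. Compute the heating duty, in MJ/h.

Q = 8010 MJ/h

Q = ṁ·Cp·ΔT = 25.39 × 2.30 × (-9.50 − -47.6) = 2224.9 kJ/s
Heating duty = 8009.7 MJ/h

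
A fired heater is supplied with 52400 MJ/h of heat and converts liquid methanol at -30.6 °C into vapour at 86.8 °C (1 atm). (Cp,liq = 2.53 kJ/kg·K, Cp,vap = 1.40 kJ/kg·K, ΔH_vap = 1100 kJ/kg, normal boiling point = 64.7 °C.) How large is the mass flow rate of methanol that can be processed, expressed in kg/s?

Δh = 2.53×(64.7−-30.6) + 1100 + 1.40×(86.8−64.7) = 1372 kJ/kg
Q = 52400 MJ/h = 14556 kJ/s = 14556 kJ/s
ṁ = Q/Δh = 14556 / 1372 = 10.609 kg/s

ṁ = 10.6 kg/s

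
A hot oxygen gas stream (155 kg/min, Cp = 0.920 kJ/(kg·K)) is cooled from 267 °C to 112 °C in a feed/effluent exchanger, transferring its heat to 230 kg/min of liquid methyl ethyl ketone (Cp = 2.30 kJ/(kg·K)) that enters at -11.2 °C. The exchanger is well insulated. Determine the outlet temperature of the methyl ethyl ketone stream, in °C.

Heat released by hot stream: Q = 155 × 0.920 × (267 − 112) = 22103 kJ/min
Energy balance on cold side (adiabatic exchanger): Q = ṁ_c·Cp_c·(T_c,out − T_c,in)
T_c,out = -11.2 + 22103/(230 × 2.30) = 30.583 °C

T_c,out = 30.6 °C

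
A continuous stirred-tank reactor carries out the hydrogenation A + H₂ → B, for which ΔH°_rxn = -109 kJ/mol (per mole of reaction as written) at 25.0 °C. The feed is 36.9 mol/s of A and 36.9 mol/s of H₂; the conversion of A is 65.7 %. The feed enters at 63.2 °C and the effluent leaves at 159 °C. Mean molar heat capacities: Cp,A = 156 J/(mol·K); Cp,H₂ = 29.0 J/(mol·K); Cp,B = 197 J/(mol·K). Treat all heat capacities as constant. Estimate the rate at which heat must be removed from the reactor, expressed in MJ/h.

Q_out = 7020 MJ/h

Extent of reaction ξ = 0.657 × 36.9 = 24.243 mol/s
Reaction term: ξ·ΔH°_rxn = 24.243 × -109 = -2642.5 kJ/s
Sensible, feed 63.2→25 °C: -260.77 kJ/s
Outlet flows (mol/s): A 12.657, H₂ 12.657, B 24.243
Sensible, products 25→159 °C: 953.73 kJ/s
Q = ΔH = -1949.6 kJ/s = -1949.6 kW
Heat removed = 7018.4 MJ/h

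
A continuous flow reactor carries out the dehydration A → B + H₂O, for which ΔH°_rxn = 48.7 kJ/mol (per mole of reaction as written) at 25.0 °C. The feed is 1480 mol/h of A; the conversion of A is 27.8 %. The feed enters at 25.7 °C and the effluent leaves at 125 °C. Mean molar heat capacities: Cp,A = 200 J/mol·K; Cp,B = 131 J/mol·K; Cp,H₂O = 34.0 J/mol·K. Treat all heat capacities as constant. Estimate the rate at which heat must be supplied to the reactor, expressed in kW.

Q_in = 13.3 kW

Extent of reaction ξ = 0.278 × 1480 = 411.44 mol/h
Reaction term: ξ·ΔH°_rxn = 411.44 × 48.7 = 20037 kJ/h
Sensible, feed 25.7→25 °C: -207.2 kJ/h
Outlet flows (mol/h): A 1068.6, B 411.44, H₂O 411.44
Sensible, products 25→125 °C: 28160 kJ/h
Q = ΔH = 47990 kJ/h = 13.331 kW
Heat supplied = 13.331 kW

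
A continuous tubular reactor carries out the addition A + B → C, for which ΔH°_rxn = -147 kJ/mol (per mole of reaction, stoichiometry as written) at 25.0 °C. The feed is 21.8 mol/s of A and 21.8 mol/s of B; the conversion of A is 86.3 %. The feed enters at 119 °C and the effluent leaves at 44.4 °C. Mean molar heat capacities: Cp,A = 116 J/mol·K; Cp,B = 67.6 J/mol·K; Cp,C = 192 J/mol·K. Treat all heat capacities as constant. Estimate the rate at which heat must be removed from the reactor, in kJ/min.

Q_out = 184000 kJ/min

Extent of reaction ξ = 0.863 × 21.8 = 18.813 mol/s
Reaction term: ξ·ΔH°_rxn = 18.813 × -147 = -2765.6 kJ/s
Sensible, feed 119→25 °C: -376.23 kJ/s
Outlet flows (mol/s): A 2.9866, B 2.9866, C 18.813
Sensible, products 25→44.4 °C: 80.714 kJ/s
Q = ΔH = -3061.1 kJ/s = -3061.1 kW
Heat removed = 183670 kJ/min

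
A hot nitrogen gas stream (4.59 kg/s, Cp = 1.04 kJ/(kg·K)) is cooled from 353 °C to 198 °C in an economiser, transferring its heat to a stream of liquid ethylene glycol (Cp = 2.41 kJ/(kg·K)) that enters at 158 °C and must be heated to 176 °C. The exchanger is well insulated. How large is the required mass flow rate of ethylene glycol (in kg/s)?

Heat released by hot stream: Q = 4.59 × 1.04 × (353 − 198) = 739.91 kJ/s
Energy balance on cold side (adiabatic exchanger): Q = ṁ_c·Cp_c·(T_c,out − T_c,in)
ṁ_c = 739.91 / [2.41 × (176 − 158)] = 17.056 kg/s

ṁ_c = 17.1 kg/s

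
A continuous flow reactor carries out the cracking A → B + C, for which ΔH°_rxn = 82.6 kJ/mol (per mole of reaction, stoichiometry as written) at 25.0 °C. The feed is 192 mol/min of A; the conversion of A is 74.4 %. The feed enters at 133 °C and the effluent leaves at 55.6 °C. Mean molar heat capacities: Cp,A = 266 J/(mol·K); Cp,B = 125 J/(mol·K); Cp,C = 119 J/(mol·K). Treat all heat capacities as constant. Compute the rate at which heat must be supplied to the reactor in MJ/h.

Q_in = 465 MJ/h

Extent of reaction ξ = 0.744 × 192 = 142.85 mol/min
Reaction term: ξ·ΔH°_rxn = 142.85 × 82.6 = 11799 kJ/min
Sensible, feed 133→25 °C: -5515.8 kJ/min
Outlet flows (mol/min): A 49.152, B 142.85, C 142.85
Sensible, products 25→55.6 °C: 1466.6 kJ/min
Q = ΔH = 7750.1 kJ/min = 129.17 kW
Heat supplied = 465.01 MJ/h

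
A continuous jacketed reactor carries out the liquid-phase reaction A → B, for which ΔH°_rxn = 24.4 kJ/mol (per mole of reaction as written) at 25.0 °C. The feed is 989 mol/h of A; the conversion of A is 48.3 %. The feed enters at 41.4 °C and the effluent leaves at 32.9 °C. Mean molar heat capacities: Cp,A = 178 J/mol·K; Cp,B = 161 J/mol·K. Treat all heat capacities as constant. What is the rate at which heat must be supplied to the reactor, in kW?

Extent of reaction ξ = 0.483 × 989 = 477.69 mol/h
Reaction term: ξ·ΔH°_rxn = 477.69 × 24.4 = 11656 kJ/h
Sensible, feed 41.4→25 °C: -2887.1 kJ/h
Outlet flows (mol/h): A 511.31, B 477.69
Sensible, products 25→32.9 °C: 1326.6 kJ/h
Q = ΔH = 10095 kJ/h = 2.8042 kW
Heat supplied = 2.8042 kW

Q_in = 2.80 kW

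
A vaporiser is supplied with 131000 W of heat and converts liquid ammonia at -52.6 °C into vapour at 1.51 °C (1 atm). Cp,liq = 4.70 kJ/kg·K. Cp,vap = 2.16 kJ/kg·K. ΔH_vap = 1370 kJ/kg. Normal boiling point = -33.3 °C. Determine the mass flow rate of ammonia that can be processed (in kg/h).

Δh = 4.70×(-33.3−-52.6) + 1370 + 2.16×(1.51−-33.3) = 1535.9 kJ/kg
Q = 131000 W = 131 kJ/s = 471600 kJ/h
ṁ = Q/Δh = 471600 / 1535.9 = 307.05 kg/h

ṁ = 307 kg/h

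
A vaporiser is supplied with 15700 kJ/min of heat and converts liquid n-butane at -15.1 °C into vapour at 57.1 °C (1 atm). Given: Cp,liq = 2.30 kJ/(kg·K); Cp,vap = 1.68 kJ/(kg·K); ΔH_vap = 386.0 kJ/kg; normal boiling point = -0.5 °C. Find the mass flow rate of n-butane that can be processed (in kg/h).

Δh = 2.30×(-0.5−-15.1) + 386.0 + 1.68×(57.1−-0.5) = 516.35 kJ/kg
Q = 15700 kJ/min = 261.67 kJ/s = 942000 kJ/h
ṁ = Q/Δh = 942000 / 516.35 = 1824.4 kg/h

ṁ = 1820 kg/h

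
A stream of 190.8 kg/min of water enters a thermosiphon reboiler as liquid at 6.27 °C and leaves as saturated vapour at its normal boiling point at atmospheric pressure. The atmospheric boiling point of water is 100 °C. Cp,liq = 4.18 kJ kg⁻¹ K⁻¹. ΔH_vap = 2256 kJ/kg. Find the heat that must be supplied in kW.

liquid 6.27→100 °C: 391.79 kJ/kg
vaporisation at 100 °C: 2256 kJ/kg
Δh = 391.79 + 2256 = 2647.8 kJ/kg
Q = ṁ·Δh = 190.8 kg/min × 2647.8 kJ/kg = 505200 kJ/min
|Q| = 8420 kW

Q = 8420 kW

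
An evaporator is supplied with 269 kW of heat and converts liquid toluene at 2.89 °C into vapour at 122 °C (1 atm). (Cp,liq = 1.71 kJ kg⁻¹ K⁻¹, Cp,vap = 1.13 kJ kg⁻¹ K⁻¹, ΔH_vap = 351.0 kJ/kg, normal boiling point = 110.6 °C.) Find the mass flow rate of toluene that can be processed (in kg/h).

Δh = 1.71×(110.6−2.89) + 351.0 + 1.13×(122−110.6) = 548.07 kJ/kg
Q = 269 kW = 269 kJ/s = 968400 kJ/h
ṁ = Q/Δh = 968400 / 548.07 = 1766.9 kg/h

ṁ = 1770 kg/h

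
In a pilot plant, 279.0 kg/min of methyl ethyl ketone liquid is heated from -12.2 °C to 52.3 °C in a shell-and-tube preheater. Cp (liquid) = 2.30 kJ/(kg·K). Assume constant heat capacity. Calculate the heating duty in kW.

Q = ṁ·Cp·ΔT = 279.0 × 2.30 × (52.3 − -12.2) = 41390 kJ/min
Converting: 41390 / 60 s = 689.83 kW

Q = 690 kW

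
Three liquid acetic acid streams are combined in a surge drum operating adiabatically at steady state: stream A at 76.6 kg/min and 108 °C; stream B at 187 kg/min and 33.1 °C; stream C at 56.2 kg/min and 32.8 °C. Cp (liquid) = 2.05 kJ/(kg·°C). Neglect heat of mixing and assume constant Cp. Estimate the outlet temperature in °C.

Energy balance with Q = 0: Σ ṁᵢCp,ᵢ(T_out − Tᵢ) = 0
T_out = Σ ṁᵢCp,ᵢTᵢ / Σ ṁᵢCp,ᵢ
      = 33427 / 655.59 = 50.988 °C

T_out = 51.0 °C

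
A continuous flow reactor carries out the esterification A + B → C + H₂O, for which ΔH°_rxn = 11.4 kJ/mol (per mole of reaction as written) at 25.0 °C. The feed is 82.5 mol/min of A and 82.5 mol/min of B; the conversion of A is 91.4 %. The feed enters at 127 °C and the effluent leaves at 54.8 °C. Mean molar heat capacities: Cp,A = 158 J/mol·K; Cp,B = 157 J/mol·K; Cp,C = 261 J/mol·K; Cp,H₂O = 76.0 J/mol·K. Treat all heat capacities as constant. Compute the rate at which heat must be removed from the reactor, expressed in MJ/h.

Q_out = 58.0 MJ/h

Extent of reaction ξ = 0.914 × 82.5 = 75.405 mol/min
Reaction term: ξ·ΔH°_rxn = 75.405 × 11.4 = 859.62 kJ/min
Sensible, feed 127→25 °C: -2650.7 kJ/min
Outlet flows (mol/min): A 7.095, B 7.095, C 75.405, H₂O 75.405
Sensible, products 25→54.8 °C: 823.86 kJ/min
Q = ΔH = -967.24 kJ/min = -16.121 kW
Heat removed = 58.035 MJ/h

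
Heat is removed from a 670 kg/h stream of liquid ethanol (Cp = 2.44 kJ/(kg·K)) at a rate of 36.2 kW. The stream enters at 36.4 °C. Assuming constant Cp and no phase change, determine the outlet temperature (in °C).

T_out = -43.3 °C

Q = 36.2 kW = 130320 kJ/h
ΔT = Q/(ṁ·Cp) = 130320/(670×2.44) = 79.716 K
T_out = 36.4 − 79.716 = -43.316 °C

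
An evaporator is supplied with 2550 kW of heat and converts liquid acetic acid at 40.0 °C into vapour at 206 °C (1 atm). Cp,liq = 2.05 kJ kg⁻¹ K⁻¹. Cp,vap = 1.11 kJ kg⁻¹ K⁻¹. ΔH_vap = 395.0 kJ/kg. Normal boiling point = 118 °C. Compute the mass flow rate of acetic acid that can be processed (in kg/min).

ṁ = 234 kg/min

Δh = 2.05×(118−40.0) + 395.0 + 1.11×(206−118) = 652.58 kJ/kg
Q = 2550 kW = 2550 kJ/s = 153000 kJ/min
ṁ = Q/Δh = 153000 / 652.58 = 234.45 kg/min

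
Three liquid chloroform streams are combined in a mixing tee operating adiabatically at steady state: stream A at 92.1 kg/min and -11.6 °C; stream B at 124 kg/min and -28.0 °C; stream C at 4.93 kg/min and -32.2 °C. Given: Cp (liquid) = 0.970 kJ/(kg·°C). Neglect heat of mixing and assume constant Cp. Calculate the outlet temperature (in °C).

T_out = -21.3 °C

Adiabatic, steady state ⇒ Σ ṁᵢCp,ᵢ(T_out − Tᵢ) = 0
T_out = Σ ṁᵢCp,ᵢTᵢ / Σ ṁᵢCp,ᵢ
      = -4558.1 / 214.4 = -21.26 °C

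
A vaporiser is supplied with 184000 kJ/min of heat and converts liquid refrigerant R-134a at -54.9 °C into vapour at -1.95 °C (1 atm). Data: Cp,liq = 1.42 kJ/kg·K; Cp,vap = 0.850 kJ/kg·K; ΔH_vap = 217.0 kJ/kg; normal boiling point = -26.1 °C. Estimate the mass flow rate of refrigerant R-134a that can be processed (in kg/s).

ṁ = 11.0 kg/s

Δh = 1.42×(-26.1−-54.9) + 217.0 + 0.850×(-1.95−-26.1) = 278.42 kJ/kg
Q = 184000 kJ/min = 3066.7 kJ/s = 3066.7 kJ/s
ṁ = Q/Δh = 3066.7 / 278.42 = 11.014 kg/s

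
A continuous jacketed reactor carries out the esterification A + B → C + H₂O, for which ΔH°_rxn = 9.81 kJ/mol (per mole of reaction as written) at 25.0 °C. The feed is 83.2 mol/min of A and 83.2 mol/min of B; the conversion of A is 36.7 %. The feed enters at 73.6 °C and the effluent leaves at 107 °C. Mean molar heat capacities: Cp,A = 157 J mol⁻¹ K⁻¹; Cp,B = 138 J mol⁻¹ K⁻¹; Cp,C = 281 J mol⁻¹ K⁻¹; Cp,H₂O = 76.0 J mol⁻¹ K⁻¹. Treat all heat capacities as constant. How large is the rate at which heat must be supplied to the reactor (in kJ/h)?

Extent of reaction ξ = 0.367 × 83.2 = 30.534 mol/min
Reaction term: ξ·ΔH°_rxn = 30.534 × 9.81 = 299.54 kJ/min
Sensible, feed 73.6→25 °C: -1192.8 kJ/min
Outlet flows (mol/min): A 52.666, B 52.666, C 30.534, H₂O 30.534
Sensible, products 25→107 °C: 2167.8 kJ/min
Q = ΔH = 1274.5 kJ/min = 21.242 kW
Heat supplied = 76473 kJ/h

Q_in = 76500 kJ/h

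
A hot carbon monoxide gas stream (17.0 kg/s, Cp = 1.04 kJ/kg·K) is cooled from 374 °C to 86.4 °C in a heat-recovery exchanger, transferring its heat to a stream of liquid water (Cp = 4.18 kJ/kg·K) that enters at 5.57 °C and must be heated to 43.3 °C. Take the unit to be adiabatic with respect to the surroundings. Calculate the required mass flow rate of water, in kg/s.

Heat released by hot stream: Q = 17.0 × 1.04 × (374 − 86.4) = 5084.8 kJ/s
Energy balance on cold side (adiabatic exchanger): Q = ṁ_c·Cp_c·(T_c,out − T_c,in)
ṁ_c = 5084.8 / [4.18 × (43.3 − 5.57)] = 32.241 kg/s

ṁ_c = 32.2 kg/s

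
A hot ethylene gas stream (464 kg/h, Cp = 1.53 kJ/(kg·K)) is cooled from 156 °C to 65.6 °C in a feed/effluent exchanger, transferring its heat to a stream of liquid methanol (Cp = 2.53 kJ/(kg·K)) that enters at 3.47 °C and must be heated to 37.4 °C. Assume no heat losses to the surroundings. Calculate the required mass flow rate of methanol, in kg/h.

Heat released by hot stream: Q = 464 × 1.53 × (156 − 65.6) = 64177 kJ/h
Energy balance on cold side (adiabatic exchanger): Q = ṁ_c·Cp_c·(T_c,out − T_c,in)
ṁ_c = 64177 / [2.53 × (37.4 − 3.47)] = 747.61 kg/h

ṁ_c = 748 kg/h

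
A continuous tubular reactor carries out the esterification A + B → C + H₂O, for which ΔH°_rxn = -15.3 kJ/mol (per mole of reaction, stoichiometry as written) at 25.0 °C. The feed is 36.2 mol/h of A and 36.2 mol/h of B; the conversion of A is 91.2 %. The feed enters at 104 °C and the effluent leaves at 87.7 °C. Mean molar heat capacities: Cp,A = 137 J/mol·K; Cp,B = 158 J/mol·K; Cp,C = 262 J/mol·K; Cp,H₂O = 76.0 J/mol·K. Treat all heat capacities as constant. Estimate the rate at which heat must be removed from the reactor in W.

Q_out = 164 W

Extent of reaction ξ = 0.912 × 36.2 = 33.014 mol/h
Reaction term: ξ·ΔH°_rxn = 33.014 × -15.3 = -505.12 kJ/h
Sensible, feed 104→25 °C: -843.64 kJ/h
Outlet flows (mol/h): A 3.1856, B 3.1856, C 33.014, H₂O 33.014
Sensible, products 25→87.7 °C: 758.58 kJ/h
Q = ΔH = -590.18 kJ/h = -0.16394 kW
Heat removed = 163.94 W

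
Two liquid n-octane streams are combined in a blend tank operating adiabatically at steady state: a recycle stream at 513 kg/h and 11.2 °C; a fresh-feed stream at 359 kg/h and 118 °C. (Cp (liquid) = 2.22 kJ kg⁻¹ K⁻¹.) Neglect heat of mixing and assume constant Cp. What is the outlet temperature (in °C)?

T_out = 55.2 °C

No heat crosses the boundary, so H_out = H_in.
T_out = Σ ṁᵢCp,ᵢTᵢ / Σ ṁᵢCp,ᵢ
      = 106800 / 1935.8 = 55.169 °C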